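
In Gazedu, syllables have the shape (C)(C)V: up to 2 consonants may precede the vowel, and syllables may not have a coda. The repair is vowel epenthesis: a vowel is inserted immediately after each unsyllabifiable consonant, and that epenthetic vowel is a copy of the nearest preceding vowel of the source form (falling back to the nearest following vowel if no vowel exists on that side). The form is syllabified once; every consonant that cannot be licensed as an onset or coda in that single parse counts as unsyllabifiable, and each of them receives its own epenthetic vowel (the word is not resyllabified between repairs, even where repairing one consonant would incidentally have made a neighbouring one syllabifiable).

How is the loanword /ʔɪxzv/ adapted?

ʔɪxɪzɪvɪ

Syllabifying with onset maximization leaves /x/, /z/, /v/ stranded (no codas are permitted; onsets may contain at most 2 consonants).
Inserting the epenthetic vowel yields /x/ → /xɪ/, /z/ → /zɪ/, /v/ → /vɪ/.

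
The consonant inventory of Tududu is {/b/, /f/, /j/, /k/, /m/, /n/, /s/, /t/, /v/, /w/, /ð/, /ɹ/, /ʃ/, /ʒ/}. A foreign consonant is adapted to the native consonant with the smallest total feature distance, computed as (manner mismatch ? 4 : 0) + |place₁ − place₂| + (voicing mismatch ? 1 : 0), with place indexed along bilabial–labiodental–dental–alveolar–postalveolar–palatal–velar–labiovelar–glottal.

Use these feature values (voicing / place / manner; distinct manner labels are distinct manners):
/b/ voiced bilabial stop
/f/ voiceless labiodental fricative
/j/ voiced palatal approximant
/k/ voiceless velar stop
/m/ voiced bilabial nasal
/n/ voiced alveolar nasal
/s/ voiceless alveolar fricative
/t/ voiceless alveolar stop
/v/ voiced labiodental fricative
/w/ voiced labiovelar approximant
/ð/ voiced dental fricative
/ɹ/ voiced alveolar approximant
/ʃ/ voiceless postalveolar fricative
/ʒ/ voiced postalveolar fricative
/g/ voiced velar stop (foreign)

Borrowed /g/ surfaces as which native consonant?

/k/ is closest: same manner (stop), place distance 0 (velar→velar), voicing differs (+1); total 1. Next closest is /t/ at distance 4.

k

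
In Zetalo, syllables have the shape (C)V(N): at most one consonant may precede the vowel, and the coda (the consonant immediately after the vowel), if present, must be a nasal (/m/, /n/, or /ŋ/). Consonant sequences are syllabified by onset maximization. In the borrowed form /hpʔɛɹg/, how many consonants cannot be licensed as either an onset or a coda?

4

Under (C)V(N), the unsyllabifiable consonants are /h/, /p/, /ɹ/, /g/ (only a nasal (/m/, /n/, or /ŋ/) is licensed in coda position; onsets are limited to one consonant).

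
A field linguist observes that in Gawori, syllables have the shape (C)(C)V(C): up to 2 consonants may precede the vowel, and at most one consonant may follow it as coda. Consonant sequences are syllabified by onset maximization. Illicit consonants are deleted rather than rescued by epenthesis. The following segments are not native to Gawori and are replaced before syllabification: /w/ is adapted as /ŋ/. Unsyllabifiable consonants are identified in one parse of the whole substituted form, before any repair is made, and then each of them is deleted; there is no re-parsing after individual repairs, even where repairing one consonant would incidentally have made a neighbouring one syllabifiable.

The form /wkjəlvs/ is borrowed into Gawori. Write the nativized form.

Substitution: /w/ → /ŋ/, giving /ŋkjəlvs/.
Under (C)(C)V(C), the unsyllabifiable consonants are /ŋ/, /v/, /s/ (at most one coda consonant is licensed; onsets may contain at most 2 consonants).
Deletion applies to /ŋ/, /v/, /s/.

kjəl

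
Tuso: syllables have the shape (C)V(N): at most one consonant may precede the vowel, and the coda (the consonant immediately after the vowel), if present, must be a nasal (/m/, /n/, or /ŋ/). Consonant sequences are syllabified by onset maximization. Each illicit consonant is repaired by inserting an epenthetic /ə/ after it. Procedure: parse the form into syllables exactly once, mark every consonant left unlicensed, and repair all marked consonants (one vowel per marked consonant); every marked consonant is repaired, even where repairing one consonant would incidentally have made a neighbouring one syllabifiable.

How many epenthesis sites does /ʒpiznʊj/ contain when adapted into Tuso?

3

The unsyllabifiable consonants are /ʒ/, /z/, /j/; each receives one epenthetic vowel.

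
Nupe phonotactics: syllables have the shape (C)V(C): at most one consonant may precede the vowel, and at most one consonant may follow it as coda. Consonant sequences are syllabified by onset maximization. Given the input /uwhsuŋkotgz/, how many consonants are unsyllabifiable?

Syllabifying with onset maximization leaves /h/, /g/, /z/ stranded (at most one coda consonant is licensed; onsets are limited to one consonant).

3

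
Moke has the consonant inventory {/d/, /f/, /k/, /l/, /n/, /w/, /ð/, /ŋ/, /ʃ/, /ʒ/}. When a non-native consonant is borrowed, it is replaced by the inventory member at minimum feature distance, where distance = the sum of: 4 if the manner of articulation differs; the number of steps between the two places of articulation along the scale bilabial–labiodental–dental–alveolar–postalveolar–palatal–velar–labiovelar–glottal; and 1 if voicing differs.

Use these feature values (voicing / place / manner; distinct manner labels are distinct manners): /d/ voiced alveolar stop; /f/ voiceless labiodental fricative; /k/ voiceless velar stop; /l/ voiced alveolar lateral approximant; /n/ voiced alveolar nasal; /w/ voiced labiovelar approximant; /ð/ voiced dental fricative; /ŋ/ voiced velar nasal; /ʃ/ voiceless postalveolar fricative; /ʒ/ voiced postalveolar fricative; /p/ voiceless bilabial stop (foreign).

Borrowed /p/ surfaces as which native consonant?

/d/ is closest: same manner (stop), place distance 3 (bilabial→alveolar), voicing differs (+1); total 4. Next closest is /f/ at distance 5.

d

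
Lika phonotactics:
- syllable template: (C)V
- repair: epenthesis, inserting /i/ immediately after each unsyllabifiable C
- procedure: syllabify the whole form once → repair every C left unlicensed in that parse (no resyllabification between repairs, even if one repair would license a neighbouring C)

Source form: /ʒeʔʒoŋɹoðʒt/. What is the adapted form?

The consonants /ʔ/, /ŋ/, /ð/, /ʒ/, /t/ cannot be parsed into a legal (C)V syllable (no codas are permitted; onsets are limited to one consonant).
Epenthesis after each stranded consonant: /ʔ/ → /ʔi/, /ŋ/ → /ŋi/, /ð/ → /ði/, /ʒ/ → /ʒi/, /t/ → /ti/.

ʒeʔiʒoŋiɹoðiʒiti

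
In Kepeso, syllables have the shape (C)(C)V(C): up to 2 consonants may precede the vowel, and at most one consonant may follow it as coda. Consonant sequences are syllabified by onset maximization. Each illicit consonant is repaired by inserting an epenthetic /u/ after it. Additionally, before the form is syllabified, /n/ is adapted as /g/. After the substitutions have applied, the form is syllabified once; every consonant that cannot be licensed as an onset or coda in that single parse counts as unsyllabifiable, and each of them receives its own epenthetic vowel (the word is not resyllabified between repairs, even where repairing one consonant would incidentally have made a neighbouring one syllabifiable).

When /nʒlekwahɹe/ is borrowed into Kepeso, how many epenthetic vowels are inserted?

1

After substitution the input is /gʒlekwahɹe/.
The unsyllabifiable consonants are /g/; each receives one epenthetic vowel.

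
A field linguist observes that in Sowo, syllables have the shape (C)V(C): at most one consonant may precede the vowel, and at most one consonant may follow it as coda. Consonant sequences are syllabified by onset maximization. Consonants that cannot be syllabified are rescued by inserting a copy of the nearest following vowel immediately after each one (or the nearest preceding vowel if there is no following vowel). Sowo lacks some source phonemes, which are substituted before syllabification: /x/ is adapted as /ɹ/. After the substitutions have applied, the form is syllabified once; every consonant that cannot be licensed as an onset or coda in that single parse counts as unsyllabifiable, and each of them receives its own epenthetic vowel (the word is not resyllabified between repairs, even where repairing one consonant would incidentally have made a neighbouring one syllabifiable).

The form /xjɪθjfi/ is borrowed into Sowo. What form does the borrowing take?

Substitution: /x/ → /ɹ/, giving /ɹjɪθjfi/.
Under (C)V(C), the unsyllabifiable consonants are /ɹ/, /j/ (at most one coda consonant is licensed; onsets are limited to one consonant).
Inserting the epenthetic vowel yields /ɹ/ → /ɹɪ/, /j/ → /ji/.

ɹɪjɪθjifi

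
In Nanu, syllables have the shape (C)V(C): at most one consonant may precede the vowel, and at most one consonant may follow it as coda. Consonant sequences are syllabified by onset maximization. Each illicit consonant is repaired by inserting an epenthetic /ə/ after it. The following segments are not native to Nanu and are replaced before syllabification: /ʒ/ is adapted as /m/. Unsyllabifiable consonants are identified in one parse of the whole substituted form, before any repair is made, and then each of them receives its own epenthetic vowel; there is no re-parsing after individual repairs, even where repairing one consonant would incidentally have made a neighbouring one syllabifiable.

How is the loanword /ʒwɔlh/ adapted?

məwɔlhə

Substitution: /ʒ/ → /m/, giving /mwɔlh/.
Syllabifying with onset maximization leaves /m/, /h/ stranded (at most one coda consonant is licensed; onsets are limited to one consonant).
Each unlicensed consonant becomes the onset of a new syllable: /m/ → /mə/, /h/ → /hə/.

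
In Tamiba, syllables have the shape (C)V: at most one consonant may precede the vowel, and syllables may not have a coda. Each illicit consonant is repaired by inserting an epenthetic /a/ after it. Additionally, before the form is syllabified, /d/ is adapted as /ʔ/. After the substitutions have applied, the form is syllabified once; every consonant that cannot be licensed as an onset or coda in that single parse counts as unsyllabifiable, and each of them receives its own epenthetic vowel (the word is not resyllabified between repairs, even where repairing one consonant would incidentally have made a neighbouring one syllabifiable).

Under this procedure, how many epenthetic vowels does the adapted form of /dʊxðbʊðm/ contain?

4

After substitution the input is /ʔʊxðbʊðm/.
The unsyllabifiable consonants are /x/, /ð/, /ð/, /m/; each receives one epenthetic vowel.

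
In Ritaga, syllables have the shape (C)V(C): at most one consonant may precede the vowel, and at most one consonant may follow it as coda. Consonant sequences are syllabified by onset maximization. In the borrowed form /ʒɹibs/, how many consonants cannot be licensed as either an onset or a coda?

2

The consonants /ʒ/, /s/ cannot be parsed into a legal (C)V(C) syllable (at most one coda consonant is licensed; onsets are limited to one consonant).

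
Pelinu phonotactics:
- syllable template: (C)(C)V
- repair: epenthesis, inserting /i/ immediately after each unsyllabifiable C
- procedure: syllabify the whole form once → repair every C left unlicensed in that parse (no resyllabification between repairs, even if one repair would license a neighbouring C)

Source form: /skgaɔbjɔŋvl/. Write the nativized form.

Under (C)(C)V, the unsyllabifiable consonants are /s/, /ŋ/, /v/, /l/ (no codas are permitted; onsets may contain at most 2 consonants).
Epenthesis after each stranded consonant: /s/ → /si/, /ŋ/ → /ŋi/, /v/ → /vi/, /l/ → /li/.

sikgaɔbjɔŋivili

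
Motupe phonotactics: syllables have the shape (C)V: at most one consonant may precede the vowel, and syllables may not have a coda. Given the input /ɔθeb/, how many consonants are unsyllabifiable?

Syllabifying with onset maximization leaves /b/ stranded (no codas are permitted; onsets are limited to one consonant).

1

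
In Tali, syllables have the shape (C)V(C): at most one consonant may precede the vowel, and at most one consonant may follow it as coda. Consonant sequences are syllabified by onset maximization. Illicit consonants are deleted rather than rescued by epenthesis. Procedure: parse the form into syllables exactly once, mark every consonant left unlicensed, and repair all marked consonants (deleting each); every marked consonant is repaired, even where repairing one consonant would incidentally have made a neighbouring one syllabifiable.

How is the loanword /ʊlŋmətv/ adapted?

Syllabifying with onset maximization leaves /ŋ/, /v/ stranded (at most one coda consonant is licensed; onsets are limited to one consonant).
Each unlicensed consonant is deleted: /ŋ/, /v/.

ʊlmət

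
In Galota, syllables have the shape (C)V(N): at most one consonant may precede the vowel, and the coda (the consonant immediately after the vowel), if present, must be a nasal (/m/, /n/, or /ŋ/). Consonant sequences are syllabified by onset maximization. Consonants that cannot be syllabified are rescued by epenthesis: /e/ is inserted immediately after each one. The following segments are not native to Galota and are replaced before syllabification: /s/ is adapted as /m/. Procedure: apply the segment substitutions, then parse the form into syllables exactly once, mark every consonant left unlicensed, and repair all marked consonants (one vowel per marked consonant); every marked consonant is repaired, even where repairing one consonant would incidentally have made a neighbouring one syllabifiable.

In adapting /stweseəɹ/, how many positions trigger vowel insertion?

3

After substitution the input is /mtwemeəɹ/.
The unsyllabifiable consonants are /m/, /t/, /ɹ/; each receives one epenthetic vowel.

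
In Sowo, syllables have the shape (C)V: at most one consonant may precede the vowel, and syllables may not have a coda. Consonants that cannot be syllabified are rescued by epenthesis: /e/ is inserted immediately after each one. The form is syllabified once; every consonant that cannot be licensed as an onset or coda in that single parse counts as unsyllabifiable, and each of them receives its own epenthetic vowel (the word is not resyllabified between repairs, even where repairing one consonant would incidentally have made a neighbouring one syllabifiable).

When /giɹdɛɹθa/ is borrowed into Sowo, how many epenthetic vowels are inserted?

The unsyllabifiable consonants are /ɹ/, /ɹ/; each receives one epenthetic vowel.

2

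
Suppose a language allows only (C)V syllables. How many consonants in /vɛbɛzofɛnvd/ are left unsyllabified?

Syllabifying with onset maximization leaves /n/, /v/, /d/ stranded (no codas are permitted; onsets are limited to one consonant).

3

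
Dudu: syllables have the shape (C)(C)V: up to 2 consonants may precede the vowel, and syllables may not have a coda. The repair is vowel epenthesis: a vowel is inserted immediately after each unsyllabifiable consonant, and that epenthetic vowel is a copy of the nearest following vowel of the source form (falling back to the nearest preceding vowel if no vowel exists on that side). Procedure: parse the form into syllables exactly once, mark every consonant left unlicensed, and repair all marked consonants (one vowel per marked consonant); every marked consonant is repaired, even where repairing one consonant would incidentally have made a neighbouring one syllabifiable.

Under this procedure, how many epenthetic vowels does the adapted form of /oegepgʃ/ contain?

The unsyllabifiable consonants are /p/, /g/, /ʃ/; each receives one epenthetic vowel.

3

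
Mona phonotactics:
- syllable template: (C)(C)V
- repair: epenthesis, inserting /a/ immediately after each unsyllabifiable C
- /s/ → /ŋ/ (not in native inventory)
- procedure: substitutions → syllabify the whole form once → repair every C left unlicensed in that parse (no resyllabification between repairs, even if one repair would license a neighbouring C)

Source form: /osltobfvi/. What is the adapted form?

Substitution: /s/ → /ŋ/, giving /oŋltobfvi/.
Under (C)(C)V, the unsyllabifiable consonants are /ŋ/, /b/ (no codas are permitted; onsets may contain at most 2 consonants).
Inserting the epenthetic vowel yields /ŋ/ → /ŋa/, /b/ → /ba/.

oŋaltobafvi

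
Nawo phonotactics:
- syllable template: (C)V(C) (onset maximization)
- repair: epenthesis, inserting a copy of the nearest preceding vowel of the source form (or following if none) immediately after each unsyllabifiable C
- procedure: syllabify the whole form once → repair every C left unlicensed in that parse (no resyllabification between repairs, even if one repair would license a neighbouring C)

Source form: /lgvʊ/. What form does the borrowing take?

The consonants /l/, /g/ cannot be parsed into a legal (C)V(C) syllable (at most one coda consonant is licensed; onsets are limited to one consonant).
Each unlicensed consonant becomes the onset of a new syllable: /l/ → /lʊ/, /g/ → /gʊ/.

lʊgʊvʊ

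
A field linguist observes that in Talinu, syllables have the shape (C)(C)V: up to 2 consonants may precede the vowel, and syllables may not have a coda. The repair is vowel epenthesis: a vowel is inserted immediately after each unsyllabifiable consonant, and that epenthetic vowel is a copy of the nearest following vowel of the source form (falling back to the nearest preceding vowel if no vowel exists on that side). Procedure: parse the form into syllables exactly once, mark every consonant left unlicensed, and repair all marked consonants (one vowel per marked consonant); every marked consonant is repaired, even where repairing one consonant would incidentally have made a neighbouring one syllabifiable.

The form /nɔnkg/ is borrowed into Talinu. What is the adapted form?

Syllabifying with onset maximization leaves /n/, /k/, /g/ stranded (no codas are permitted; onsets may contain at most 2 consonants).
Each unlicensed consonant becomes the onset of a new syllable: /n/ → /nɔ/, /k/ → /kɔ/, /g/ → /gɔ/.

nɔnɔkɔgɔ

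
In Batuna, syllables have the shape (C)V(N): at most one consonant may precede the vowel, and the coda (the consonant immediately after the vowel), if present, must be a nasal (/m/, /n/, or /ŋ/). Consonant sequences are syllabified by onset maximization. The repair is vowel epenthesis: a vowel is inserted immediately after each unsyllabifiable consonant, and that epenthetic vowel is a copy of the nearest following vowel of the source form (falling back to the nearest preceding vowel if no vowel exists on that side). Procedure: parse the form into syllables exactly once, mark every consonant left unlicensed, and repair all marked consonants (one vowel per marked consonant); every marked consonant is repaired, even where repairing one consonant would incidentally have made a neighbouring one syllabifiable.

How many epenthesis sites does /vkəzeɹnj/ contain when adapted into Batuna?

4

The unsyllabifiable consonants are /v/, /ɹ/, /n/, /j/; each receives one epenthetic vowel.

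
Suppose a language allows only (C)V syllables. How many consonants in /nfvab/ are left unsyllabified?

3

Syllabifying with onset maximization leaves /n/, /f/, /b/ stranded (no codas are permitted; onsets are limited to one consonant).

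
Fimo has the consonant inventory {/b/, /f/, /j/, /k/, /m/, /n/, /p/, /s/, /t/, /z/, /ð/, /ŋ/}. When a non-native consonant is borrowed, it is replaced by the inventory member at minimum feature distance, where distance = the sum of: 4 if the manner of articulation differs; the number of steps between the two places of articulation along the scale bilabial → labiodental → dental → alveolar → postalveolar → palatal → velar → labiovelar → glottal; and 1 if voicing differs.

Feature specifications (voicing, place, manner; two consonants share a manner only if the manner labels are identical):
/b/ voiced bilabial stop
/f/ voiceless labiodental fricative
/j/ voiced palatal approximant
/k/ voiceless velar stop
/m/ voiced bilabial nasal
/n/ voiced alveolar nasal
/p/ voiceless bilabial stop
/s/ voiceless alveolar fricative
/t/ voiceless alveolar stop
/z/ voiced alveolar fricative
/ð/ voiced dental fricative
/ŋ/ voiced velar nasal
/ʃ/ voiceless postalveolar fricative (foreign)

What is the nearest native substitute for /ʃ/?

/s/ is closest: same manner (fricative), place distance 1 (postalveolar→alveolar), same voicing; total 1. Next closest is /z/ at distance 2.

s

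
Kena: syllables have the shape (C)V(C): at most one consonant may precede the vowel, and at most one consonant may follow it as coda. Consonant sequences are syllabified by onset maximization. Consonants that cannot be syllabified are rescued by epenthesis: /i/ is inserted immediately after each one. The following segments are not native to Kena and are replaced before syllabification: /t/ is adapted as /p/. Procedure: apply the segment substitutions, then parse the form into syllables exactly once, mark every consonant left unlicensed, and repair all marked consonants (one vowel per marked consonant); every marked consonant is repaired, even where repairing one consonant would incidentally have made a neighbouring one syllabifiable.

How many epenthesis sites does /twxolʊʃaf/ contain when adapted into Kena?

After substitution the input is /pwxolʊʃaf/.
The unsyllabifiable consonants are /p/, /w/; each receives one epenthetic vowel.

2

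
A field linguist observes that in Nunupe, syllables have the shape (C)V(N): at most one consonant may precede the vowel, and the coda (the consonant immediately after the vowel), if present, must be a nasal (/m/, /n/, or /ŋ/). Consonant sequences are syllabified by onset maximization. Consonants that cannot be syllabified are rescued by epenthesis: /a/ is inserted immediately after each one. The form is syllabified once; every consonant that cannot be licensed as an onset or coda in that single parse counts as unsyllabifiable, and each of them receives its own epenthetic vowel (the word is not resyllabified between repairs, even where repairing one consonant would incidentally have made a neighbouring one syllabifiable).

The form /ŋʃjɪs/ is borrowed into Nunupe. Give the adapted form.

The consonants /ŋ/, /ʃ/, /s/ cannot be parsed into a legal (C)V(N) syllable (only a nasal (/m/, /n/, or /ŋ/) is licensed in coda position; onsets are limited to one consonant).
Each unlicensed consonant becomes the onset of a new syllable: /ŋ/ → /ŋa/, /ʃ/ → /ʃa/, /s/ → /sa/.

ŋaʃajɪsa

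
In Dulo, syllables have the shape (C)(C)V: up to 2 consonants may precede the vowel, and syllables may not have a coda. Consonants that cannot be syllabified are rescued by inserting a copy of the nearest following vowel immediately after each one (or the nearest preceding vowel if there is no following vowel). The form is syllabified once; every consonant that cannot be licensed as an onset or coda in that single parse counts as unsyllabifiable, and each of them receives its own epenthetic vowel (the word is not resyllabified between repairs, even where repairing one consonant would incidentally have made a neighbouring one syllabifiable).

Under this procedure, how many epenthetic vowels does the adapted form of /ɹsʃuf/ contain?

2

The unsyllabifiable consonants are /ɹ/, /f/; each receives one epenthetic vowel.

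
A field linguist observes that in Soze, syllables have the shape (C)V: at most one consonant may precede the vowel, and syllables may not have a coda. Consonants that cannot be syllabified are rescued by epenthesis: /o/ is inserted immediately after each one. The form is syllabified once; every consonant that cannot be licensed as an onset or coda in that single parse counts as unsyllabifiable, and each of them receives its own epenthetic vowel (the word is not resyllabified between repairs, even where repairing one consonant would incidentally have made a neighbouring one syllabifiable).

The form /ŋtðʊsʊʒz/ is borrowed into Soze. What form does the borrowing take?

Syllabifying with onset maximization leaves /ŋ/, /t/, /ʒ/, /z/ stranded (no codas are permitted; onsets are limited to one consonant).
Inserting the epenthetic vowel yields /ŋ/ → /ŋo/, /t/ → /to/, /ʒ/ → /ʒo/, /z/ → /zo/.

ŋotoðʊsʊʒozo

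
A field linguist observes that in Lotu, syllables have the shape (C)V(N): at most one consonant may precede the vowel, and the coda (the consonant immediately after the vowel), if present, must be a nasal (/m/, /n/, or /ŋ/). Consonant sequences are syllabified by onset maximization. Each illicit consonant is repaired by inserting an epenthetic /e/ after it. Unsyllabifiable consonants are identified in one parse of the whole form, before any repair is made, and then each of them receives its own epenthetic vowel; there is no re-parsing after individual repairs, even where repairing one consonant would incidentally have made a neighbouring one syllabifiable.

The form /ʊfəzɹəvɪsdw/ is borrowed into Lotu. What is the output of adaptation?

The consonants /z/, /s/, /d/, /w/ cannot be parsed into a legal (C)V(N) syllable (only a nasal (/m/, /n/, or /ŋ/) is licensed in coda position; onsets are limited to one consonant).
Inserting the epenthetic vowel yields /z/ → /ze/, /s/ → /se/, /d/ → /de/, /w/ → /we/.

ʊfəzeɹəvɪsedewe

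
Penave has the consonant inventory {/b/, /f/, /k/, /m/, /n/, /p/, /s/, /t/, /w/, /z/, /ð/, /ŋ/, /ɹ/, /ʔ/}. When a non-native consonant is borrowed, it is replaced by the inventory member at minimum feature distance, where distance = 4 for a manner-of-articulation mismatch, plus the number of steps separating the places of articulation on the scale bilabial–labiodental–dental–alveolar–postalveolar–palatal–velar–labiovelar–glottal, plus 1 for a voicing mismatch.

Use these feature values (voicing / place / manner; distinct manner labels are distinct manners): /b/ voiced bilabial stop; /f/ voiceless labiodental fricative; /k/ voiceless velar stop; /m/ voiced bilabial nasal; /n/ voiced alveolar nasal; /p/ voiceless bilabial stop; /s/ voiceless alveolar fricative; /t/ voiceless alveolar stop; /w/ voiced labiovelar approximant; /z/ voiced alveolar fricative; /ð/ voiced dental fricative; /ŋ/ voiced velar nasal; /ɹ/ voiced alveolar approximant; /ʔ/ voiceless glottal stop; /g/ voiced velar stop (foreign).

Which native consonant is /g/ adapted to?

/k/ is closest: same manner (stop), place distance 0 (velar→velar), voicing differs (+1); total 1. Next closest is /ʔ/ at distance 3.

k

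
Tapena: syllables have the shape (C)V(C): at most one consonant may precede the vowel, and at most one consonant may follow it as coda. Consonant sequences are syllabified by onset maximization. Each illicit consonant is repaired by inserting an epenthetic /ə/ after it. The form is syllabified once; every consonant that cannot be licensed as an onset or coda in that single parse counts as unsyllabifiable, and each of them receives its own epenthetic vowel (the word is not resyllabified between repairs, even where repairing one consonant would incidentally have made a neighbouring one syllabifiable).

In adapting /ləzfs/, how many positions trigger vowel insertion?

The unsyllabifiable consonants are /f/, /s/; each receives one epenthetic vowel.

2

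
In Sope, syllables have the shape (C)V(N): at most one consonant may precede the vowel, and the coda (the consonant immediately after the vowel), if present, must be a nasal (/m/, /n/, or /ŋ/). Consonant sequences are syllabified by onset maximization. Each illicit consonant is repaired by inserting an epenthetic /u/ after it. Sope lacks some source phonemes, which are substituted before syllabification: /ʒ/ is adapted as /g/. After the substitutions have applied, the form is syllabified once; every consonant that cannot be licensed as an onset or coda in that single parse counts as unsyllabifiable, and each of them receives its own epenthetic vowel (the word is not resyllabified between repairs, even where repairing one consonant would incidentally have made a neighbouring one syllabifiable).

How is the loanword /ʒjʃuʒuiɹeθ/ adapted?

gujuʃuguiɹeθu

Substitution: /ʒ/ → /g/, giving /gjʃuguiɹeθ/.
Under (C)V(N), the unsyllabifiable consonants are /g/, /j/, /θ/ (only a nasal (/m/, /n/, or /ŋ/) is licensed in coda position; onsets are limited to one consonant).
Epenthesis after each stranded consonant: /g/ → /gu/, /j/ → /ju/, /θ/ → /θu/.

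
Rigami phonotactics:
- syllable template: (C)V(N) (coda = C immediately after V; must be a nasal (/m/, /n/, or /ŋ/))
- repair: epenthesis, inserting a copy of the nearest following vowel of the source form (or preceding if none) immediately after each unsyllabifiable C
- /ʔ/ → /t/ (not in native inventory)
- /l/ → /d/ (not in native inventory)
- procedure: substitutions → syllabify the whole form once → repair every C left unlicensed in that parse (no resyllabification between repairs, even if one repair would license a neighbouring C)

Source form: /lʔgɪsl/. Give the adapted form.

Substitution: /l/ → /d/, /ʔ/ → /t/, giving /dtgɪsd/.
Under (C)V(N), the unsyllabifiable consonants are /d/, /t/, /s/, /d/ (only a nasal (/m/, /n/, or /ŋ/) is licensed in coda position; onsets are limited to one consonant).
Each unlicensed consonant becomes the onset of a new syllable: /d/ → /dɪ/, /t/ → /tɪ/, /s/ → /sɪ/, /d/ → /dɪ/.

dɪtɪgɪsɪdɪ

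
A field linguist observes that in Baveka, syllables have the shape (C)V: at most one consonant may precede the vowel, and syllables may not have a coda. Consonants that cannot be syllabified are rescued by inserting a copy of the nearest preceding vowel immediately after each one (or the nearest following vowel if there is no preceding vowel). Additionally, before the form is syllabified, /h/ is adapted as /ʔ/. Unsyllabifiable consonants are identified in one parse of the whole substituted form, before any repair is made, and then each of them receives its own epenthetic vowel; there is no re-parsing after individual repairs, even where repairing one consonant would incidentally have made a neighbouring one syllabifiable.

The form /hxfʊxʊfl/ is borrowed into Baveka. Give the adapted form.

ʔʊxʊfʊxʊfʊlʊ

Substitution: /h/ → /ʔ/, giving /ʔxfʊxʊfl/.
The consonants /ʔ/, /x/, /f/, /l/ cannot be parsed into a legal (C)V syllable (no codas are permitted; onsets are limited to one consonant).
Inserting the epenthetic vowel yields /ʔ/ → /ʔʊ/, /x/ → /xʊ/, /f/ → /fʊ/, /l/ → /lʊ/.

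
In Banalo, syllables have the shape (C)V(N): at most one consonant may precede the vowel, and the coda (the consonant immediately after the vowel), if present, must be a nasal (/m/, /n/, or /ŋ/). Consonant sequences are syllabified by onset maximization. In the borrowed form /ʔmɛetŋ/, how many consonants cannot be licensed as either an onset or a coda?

Syllabifying with onset maximization leaves /ʔ/, /t/, /ŋ/ stranded (only a nasal (/m/, /n/, or /ŋ/) is licensed in coda position; onsets are limited to one consonant).

3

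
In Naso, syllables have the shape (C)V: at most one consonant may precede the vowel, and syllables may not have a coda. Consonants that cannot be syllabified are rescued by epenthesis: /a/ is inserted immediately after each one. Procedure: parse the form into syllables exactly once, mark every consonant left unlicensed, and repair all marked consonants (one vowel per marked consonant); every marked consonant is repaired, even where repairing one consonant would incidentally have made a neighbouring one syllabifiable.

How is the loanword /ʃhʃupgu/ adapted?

Syllabifying with onset maximization leaves /ʃ/, /h/, /p/ stranded (no codas are permitted; onsets are limited to one consonant).
Epenthesis after each stranded consonant: /ʃ/ → /ʃa/, /h/ → /ha/, /p/ → /pa/.

ʃahaʃupagu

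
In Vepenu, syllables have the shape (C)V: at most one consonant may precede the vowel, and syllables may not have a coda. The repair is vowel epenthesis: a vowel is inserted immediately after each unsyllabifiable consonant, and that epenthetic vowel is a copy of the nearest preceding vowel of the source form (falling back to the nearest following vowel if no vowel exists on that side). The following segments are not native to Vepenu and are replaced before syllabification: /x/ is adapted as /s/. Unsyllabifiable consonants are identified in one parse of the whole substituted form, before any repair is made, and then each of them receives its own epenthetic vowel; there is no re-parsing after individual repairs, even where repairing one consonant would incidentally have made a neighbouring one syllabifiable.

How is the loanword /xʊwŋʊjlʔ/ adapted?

Substitution: /x/ → /s/, giving /sʊwŋʊjlʔ/.
Syllabifying with onset maximization leaves /w/, /j/, /l/, /ʔ/ stranded (no codas are permitted; onsets are limited to one consonant).
Inserting the epenthetic vowel yields /w/ → /wʊ/, /j/ → /jʊ/, /l/ → /lʊ/, /ʔ/ → /ʔʊ/.

sʊwʊŋʊjʊlʊʔʊ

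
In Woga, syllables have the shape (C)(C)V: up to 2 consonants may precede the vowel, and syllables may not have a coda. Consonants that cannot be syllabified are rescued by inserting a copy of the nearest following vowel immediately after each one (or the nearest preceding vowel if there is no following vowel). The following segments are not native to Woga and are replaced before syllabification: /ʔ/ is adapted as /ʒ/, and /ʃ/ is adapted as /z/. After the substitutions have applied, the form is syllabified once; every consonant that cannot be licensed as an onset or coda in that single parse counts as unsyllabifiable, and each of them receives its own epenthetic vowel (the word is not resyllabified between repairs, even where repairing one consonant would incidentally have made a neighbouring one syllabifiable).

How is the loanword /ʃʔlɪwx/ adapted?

zɪʒlɪwɪxɪ

Substitution: /ʃ/ → /z/, /ʔ/ → /ʒ/, giving /zʒlɪwx/.
Syllabifying with onset maximization leaves /z/, /w/, /x/ stranded (no codas are permitted; onsets may contain at most 2 consonants).
Epenthesis after each stranded consonant: /z/ → /zɪ/, /w/ → /wɪ/, /x/ → /xɪ/.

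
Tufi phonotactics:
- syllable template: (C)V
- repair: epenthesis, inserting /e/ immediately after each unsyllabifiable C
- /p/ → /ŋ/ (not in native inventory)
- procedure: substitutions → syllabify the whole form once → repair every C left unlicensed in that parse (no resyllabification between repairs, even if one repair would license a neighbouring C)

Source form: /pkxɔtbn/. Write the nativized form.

Substitution: /p/ → /ŋ/, giving /ŋkxɔtbn/.
Syllabifying with onset maximization leaves /ŋ/, /k/, /t/, /b/, /n/ stranded (no codas are permitted; onsets are limited to one consonant).
Each unlicensed consonant becomes the onset of a new syllable: /ŋ/ → /ŋe/, /k/ → /ke/, /t/ → /te/, /b/ → /be/, /n/ → /ne/.

ŋekexɔtebene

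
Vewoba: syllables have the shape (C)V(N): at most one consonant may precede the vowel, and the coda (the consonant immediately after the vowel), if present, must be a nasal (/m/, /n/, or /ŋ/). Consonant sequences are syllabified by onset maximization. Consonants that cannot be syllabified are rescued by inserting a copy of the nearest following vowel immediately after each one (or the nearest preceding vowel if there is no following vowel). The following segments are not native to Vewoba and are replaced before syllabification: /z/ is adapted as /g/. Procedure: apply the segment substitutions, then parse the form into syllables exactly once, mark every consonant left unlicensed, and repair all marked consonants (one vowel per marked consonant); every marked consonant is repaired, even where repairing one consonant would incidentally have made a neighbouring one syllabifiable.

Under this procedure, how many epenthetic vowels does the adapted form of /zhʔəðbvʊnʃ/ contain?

5

After substitution the input is /ghʔəðbvʊnʃ/.
The unsyllabifiable consonants are /g/, /h/, /ð/, /b/, /ʃ/; each receives one epenthetic vowel.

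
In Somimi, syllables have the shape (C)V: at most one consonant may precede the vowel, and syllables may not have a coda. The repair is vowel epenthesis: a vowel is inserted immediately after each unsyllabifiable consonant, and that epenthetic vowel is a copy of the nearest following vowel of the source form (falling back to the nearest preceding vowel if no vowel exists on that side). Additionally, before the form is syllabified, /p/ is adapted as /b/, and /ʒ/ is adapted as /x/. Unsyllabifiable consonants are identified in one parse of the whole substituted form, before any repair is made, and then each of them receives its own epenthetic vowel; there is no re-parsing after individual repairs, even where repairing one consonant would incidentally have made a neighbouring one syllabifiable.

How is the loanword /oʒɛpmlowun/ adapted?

Substitution: /ʒ/ → /x/, /p/ → /b/, giving /oxɛbmlowun/.
The consonants /b/, /m/, /n/ cannot be parsed into a legal (C)V syllable (no codas are permitted; onsets are limited to one consonant).
Epenthesis after each stranded consonant: /b/ → /bo/, /m/ → /mo/, /n/ → /nu/.

oxɛbomolowunu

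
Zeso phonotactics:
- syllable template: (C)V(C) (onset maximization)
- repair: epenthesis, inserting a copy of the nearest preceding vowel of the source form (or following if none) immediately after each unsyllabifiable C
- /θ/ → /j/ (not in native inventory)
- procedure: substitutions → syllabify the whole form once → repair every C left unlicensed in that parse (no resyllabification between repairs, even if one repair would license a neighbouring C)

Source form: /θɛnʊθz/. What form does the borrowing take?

jɛnʊjzʊ

Substitution: /θ/ → /j/, giving /jɛnʊjz/.
Under (C)V(C), the unsyllabifiable consonants are /z/ (at most one coda consonant is licensed; onsets are limited to one consonant).
Epenthesis after each stranded consonant: /z/ → /zʊ/.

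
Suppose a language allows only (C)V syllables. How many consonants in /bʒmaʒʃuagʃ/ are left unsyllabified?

Under (C)V, the unsyllabifiable consonants are /b/, /ʒ/, /ʒ/, /g/, /ʃ/ (no codas are permitted; onsets are limited to one consonant).

5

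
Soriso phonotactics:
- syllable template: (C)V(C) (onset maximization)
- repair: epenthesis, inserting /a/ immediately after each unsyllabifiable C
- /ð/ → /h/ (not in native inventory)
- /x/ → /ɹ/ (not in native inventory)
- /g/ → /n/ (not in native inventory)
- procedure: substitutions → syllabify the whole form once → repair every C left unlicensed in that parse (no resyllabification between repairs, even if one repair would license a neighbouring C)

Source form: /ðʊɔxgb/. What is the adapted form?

Substitution: /ð/ → /h/, /x/ → /ɹ/, /g/ → /n/, giving /hʊɔɹnb/.
The consonants /n/, /b/ cannot be parsed into a legal (C)V(C) syllable (at most one coda consonant is licensed; onsets are limited to one consonant).
Each unlicensed consonant becomes the onset of a new syllable: /n/ → /na/, /b/ → /ba/.

hʊɔɹnaba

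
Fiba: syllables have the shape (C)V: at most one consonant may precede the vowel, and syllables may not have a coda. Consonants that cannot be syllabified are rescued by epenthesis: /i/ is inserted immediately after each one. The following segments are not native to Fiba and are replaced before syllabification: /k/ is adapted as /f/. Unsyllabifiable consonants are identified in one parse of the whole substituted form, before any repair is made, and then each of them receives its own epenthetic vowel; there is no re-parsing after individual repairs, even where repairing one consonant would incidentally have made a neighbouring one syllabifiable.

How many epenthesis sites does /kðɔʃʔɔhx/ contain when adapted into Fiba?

4

After substitution the input is /fðɔʃʔɔhx/.
The unsyllabifiable consonants are /f/, /ʃ/, /h/, /x/; each receives one epenthetic vowel.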